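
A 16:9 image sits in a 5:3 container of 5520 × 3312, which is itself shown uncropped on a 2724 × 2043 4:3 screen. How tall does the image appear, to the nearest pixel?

First fit — 16:9 into 5520×3312 spans the width: 5520.00 × 3105.00.
Second fit — the 5:3 canvas into 2724×2043 spans the width: 2724.00 × 1634.40 (×0.4935 from 5520×3312).
So the image's height is 3105.00 × 0.4935 ≈ 1532.25.

1532 px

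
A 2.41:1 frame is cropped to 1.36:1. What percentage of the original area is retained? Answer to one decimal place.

1.36:1 is narrower than 2.41:1, so the crop keeps the full height and trims the width.
Fraction kept = (1.360)/(2.410) ≈ 56.43%.

56.4%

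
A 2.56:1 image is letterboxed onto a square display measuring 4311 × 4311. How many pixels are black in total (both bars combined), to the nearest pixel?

2.56:1 (2.560) > square (1.000), so the image fills the width.
The image is 4311 / 2.560 ≈ 1683.9844 px tall.
Leftover height: 4311 − 1683.9844 = 2627.0156 px.
Bar area = 2627.0156 × 4311 ≈ 11325064 px.

11325064 pixels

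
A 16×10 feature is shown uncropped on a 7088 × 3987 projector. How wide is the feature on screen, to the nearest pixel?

Since 1.600 < 1.778, the feature is height-limited.
The feature is 3987 × 16/10 ≈ 6379.20 px wide.

6379 px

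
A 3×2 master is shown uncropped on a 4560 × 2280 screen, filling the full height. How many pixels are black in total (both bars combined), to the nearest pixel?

2599200 pixels

The master is 2280 × 3/2 ≈ 3420.0000 px wide.
Leftover width: 4560 − 3420.0000 = 1140.0000 px.
That's 1140.0000 × 2280 ≈ 2599200 black pixels.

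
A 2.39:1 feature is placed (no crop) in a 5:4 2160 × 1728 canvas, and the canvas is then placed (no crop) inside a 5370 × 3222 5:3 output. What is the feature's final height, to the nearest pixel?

1685 px

Inside the 2160×1728 canvas the feature is width-limited at 2160.00 × 903.77.
5:4 in 5370×3222: fills the height, so the intermediate becomes 4027.50 × 3222.00 — a scale of ×1.8646.
The feature scales with it: height 903.77 × 1.8646 ≈ 1685.15.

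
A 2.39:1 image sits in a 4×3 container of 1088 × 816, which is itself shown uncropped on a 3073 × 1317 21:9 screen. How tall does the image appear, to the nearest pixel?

First fit — 2.39:1 into 1088×816 spans the width: 1088.00 × 455.23.
Second fit — the 4×3 canvas into 3073×1317 spans the height: 1756.00 × 1317.00 (×1.6140 from 1088×816).
Applying the same ×1.6140: 455.23 → 734.73.

735 px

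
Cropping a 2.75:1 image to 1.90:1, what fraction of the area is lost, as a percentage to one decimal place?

Going from 2.75:1 to 1.90:1 means cutting width while keeping height.
Area ratio = (1.900)/(2.750) = 69.09%; the remaining 30.91% is cropped out.

30.9%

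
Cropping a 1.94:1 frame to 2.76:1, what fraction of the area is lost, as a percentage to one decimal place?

2.76:1 is wider than 1.94:1, so the crop keeps the full width and trims the height.
Area ratio = (1.940)/(2.760) = 70.29%; the remaining 29.71% is cropped out.

29.7%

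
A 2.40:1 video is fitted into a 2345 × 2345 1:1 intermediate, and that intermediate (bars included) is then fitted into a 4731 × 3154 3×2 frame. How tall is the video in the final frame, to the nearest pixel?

First fit — 2.40:1 into 2345×2345 spans the width: 2345.00 × 977.08.
1:1 in 4731×3154: fills the height, so the intermediate becomes 3154.00 × 3154.00 — a scale of ×1.3450.
The video scales with it: height 977.08 × 1.3450 ≈ 1314.17.

1314 px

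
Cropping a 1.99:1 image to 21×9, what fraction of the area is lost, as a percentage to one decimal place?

21×9 is wider than 1.99:1, so the crop keeps the full width and trims the height.
Area ratio = (1.990)/(2.333) = 85.29%; the remaining 14.71% is cropped out.

14.7%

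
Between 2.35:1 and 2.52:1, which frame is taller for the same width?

2.35 and 2.52; 2.52 > 2.35. The smaller width-to-height ratio is the taller frame.

2.35:1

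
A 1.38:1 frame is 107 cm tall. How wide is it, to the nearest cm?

At 1.38:1, 107 × 1.380 ≈ 147.66.

148 cm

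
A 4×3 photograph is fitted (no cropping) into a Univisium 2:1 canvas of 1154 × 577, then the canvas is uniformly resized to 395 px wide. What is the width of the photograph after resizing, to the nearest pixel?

263 px

At 1154×577 the photograph is height-limited, so width = 577 × 4/3 ≈ 769.33 px.
Resizing to 395 px wide multiplies everything by 0.3423: 769.33 → 263.33 px.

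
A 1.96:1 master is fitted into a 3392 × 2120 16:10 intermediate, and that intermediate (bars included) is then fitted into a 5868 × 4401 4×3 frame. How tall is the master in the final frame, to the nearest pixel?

Inside the 3392×2120 canvas the master is width-limited at 3392.00 × 1730.61.
Second fit — the 16:10 canvas into 5868×4401 spans the width: 5868.00 × 3667.50 (×1.7300 from 3392×2120).
So the master's height is 1730.61 × 1.7300 ≈ 2993.88.

2994 px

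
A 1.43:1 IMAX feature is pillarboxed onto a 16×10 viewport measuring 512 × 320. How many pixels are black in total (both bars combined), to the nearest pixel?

17408 pixels

1.43:1 IMAX is narrower than 16×10, so it spans the full height.
Content width = 320 × 1.430 ≈ 457.6000 px.
Leftover width: 512 − 457.6000 = 54.4000 px.
Bar area = 54.4000 × 320 ≈ 17408 px.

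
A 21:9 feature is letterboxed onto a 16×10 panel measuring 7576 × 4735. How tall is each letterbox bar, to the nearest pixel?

21:9 is wider than 16×10, so it spans the full width.
That makes the image 3246.86 px tall (7576 × 9/21).
4735 − 3246.86 = 1488.14 px of bars (744.07 each).

744 px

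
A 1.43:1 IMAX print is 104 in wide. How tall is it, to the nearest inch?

At 1.43:1 IMAX, 104 / 1.430 ≈ 72.73.

73 in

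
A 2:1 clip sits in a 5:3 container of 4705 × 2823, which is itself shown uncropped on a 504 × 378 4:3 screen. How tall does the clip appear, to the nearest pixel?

First fit — 2:1 into 4705×2823 spans the width: 4705.00 × 2352.50.
5:3 in 504×378: fills the width, so the intermediate becomes 504.00 × 302.40 — a scale of ×0.1071.
The clip scales with it: height 2352.50 × 0.1071 ≈ 252.00.

252 px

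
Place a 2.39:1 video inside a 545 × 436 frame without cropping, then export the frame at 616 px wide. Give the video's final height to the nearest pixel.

258 px

At 545×436 the video is width-limited, so height = 545 / 2.390 ≈ 228.03 px.
The frame scales by 616/545 = 1.1303; 228.03 × 1.1303 ≈ 257.74 px.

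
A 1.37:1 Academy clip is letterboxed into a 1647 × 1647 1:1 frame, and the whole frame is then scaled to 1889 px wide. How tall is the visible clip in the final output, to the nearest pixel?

1379 px

In the 1647×1647 frame the clip fills the width: height = 1647 / 1.370 ≈ 1202.19 px.
The frame scales by 1889/1647 = 1.1469; 1202.19 × 1.1469 ≈ 1378.83 px.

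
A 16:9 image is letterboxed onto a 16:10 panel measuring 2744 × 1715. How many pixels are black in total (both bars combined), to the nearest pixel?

16:9 (1.778) > 16:10 (1.600), so the image fills the width.
That makes the image 1543.5000 px tall (2744 × 9/16).
Leftover height: 1715 − 1543.5000 = 171.5000 px.
Bar area = 171.5000 × 2744 ≈ 470596 px.

470596 pixels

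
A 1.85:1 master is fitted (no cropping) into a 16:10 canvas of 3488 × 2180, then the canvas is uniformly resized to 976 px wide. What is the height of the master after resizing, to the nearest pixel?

528 px

Fitted into 3488×2180, the master spans the width; its height is 3488 / 1.850 ≈ 1885.41 px.
Scaling 3488 → 976 is ×0.2798, so the height becomes 1885.41 × 0.2798 ≈ 527.57 px.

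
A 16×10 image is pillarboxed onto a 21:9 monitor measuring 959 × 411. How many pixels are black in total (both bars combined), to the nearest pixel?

123875 pixels

Since 1.600 < 2.333, the image is height-limited.
Content width = 411 × 16/10 ≈ 657.6000 px.
959 − 657.6000 = 301.4000 px of bars.
That's 301.4000 × 411 ≈ 123875 black pixels.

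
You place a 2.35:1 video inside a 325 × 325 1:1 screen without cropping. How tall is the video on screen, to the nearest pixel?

Since 2.350 > 1.000, the video is width-limited.
Content height = 325 / 2.350 ≈ 138.30 px.

138 px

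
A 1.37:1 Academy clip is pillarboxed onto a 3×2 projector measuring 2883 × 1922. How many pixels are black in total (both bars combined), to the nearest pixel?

1.37:1 Academy is narrower than 3×2, so it spans the full height.
Content width = 1922 × 1.370 ≈ 2633.1400 px.
2883 − 2633.1400 = 249.8600 px of bars.
That's 249.8600 × 1922 ≈ 480231 black pixels.

480231 pixels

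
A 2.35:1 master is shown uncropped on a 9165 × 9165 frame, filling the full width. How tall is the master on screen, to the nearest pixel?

Content height = 9165 / 2.350 ≈ 3900.00 px.

3900 px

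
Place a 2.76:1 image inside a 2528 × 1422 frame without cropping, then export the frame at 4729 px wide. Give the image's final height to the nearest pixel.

1713 px

Fitted into 2528×1422, the image spans the width; its height is 2528 / 2.760 ≈ 915.94 px.
The frame scales by 4729/2528 = 1.8706; 915.94 × 1.8706 ≈ 1713.41 px.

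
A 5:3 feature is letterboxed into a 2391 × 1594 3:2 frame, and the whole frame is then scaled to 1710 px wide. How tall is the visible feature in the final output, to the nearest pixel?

1026 px

Fitted into 2391×1594, the feature spans the width; its height is 2391 × 3/5 ≈ 1434.60 px.
The frame scales by 1710/2391 = 0.7152; 1434.60 × 0.7152 ≈ 1026.00 px.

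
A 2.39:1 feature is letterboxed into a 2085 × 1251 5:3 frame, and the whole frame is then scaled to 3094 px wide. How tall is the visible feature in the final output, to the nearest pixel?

Fitted into 2085×1251, the feature spans the width; its height is 2085 / 2.390 ≈ 872.38 px.
Scaling 2085 → 3094 is ×1.4839, so the height becomes 872.38 × 1.4839 ≈ 1294.56 px.

1295 px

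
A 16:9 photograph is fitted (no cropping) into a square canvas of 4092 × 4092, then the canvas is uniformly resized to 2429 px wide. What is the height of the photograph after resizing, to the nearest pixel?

In the 4092×4092 frame the photograph fills the width: height = 4092 × 9/16 ≈ 2301.75 px.
Resizing to 2429 px wide multiplies everything by 0.5936: 2301.75 → 1366.31 px.

1366 px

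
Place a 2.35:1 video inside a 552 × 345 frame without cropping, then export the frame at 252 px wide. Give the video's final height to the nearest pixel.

At 552×345 the video is width-limited, so height = 552 / 2.350 ≈ 234.89 px.
Resizing to 252 px wide multiplies everything by 0.4565: 234.89 → 107.23 px.

107 px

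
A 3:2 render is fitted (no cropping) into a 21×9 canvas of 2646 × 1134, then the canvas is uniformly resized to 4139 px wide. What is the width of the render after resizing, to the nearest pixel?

2661 px

Fitted into 2646×1134, the render spans the height; its width is 1134 × 3/2 ≈ 1701.00 px.
Resizing to 4139 px wide multiplies everything by 1.5642: 1701.00 → 2660.79 px.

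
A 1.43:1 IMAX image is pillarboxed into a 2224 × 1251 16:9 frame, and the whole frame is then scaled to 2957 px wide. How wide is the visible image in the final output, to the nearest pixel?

2379 px

In the 2224×1251 frame the image fills the height: width = 1251 × 1.430 ≈ 1788.93 px.
Scaling 2224 → 2957 is ×1.3296, so the width becomes 1788.93 × 1.3296 ≈ 2378.54 px.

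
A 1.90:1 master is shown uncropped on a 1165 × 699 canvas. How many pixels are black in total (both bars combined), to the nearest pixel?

Since 1.900 > 1.667, the master is width-limited.
That makes the image 613.1579 px tall (1165 / 1.900).
699 − 613.1579 = 85.8421 px of bars.
Bar area = 85.8421 × 1165 ≈ 100006 px.

100006 pixels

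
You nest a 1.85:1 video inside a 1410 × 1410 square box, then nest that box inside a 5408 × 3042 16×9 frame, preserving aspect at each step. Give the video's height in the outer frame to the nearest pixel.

Inside the 1410×1410 canvas the video is width-limited at 1410.00 × 762.16.
Second fit — the square canvas into 5408×3042 spans the height: 3042.00 × 3042.00 (×2.1574 from 1410×1410).
The video scales with it: height 762.16 × 2.1574 ≈ 1644.32.

1644 px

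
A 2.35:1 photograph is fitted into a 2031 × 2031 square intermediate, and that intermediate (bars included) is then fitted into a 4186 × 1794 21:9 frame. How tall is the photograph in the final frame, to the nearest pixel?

Inside the 2031×2031 canvas the photograph is width-limited at 2031.00 × 864.26.
square in 4186×1794: fills the height, so the intermediate becomes 1794.00 × 1794.00 — a scale of ×0.8833.
Applying the same ×0.8833: 864.26 → 763.40.

763 px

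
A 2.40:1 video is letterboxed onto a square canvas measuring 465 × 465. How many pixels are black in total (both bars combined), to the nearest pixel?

Since 2.400 > 1.000, the video is width-limited.
The video is 465 / 2.400 ≈ 193.7500 px tall.
Black = 465 − 193.7500 = 271.2500 px.
Across the 465-px span: 271.2500 × 465 ≈ 126131 px.

126131 pixels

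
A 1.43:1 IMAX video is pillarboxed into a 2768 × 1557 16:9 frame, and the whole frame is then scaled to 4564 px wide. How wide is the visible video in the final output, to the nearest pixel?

3671 px

In the 2768×1557 frame the video fills the height: width = 1557 × 1.430 ≈ 2226.51 px.
The frame scales by 4564/2768 = 1.6488; 2226.51 × 1.6488 ≈ 3671.17 px.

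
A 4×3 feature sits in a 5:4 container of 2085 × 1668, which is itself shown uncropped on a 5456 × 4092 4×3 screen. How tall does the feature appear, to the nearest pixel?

First fit — 4×3 into 2085×1668 spans the width: 2085.00 × 1563.75.
Second fit — the 5:4 canvas into 5456×4092 spans the height: 5115.00 × 4092.00 (×2.4532 from 2085×1668).
The feature scales with it: height 1563.75 × 2.4532 ≈ 3836.25.

3836 px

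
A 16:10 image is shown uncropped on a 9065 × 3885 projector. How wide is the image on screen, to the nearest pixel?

16:10 (1.600) < 21×9 (2.333), so the image fills the height.
Content width = 3885 × 16/10 ≈ 6216.00 px.

6216 px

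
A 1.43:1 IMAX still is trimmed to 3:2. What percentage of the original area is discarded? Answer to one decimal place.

The width stays; only height is cut (since 3:2 is wider than 1.43:1 IMAX).
Fraction kept = (1.430)/(1.500) ≈ 95.33%, so 4.67% is lost.

4.7%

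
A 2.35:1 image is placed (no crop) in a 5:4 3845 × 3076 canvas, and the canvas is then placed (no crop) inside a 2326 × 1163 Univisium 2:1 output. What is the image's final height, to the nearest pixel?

619 px

First fit — 2.35:1 into 3845×3076 spans the width: 3845.00 × 1636.17.
5:4 in 2326×1163: fills the height, so the intermediate becomes 1453.75 × 1163.00 — a scale of ×0.3781.
So the image's height is 1636.17 × 0.3781 ≈ 618.62.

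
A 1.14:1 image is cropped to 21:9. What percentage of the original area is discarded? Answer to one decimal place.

21:9 is wider than 1.14:1, so the crop keeps the full width and trims the height.
Fraction kept = (1.140)/(2.333) ≈ 48.86%, so 51.14% is lost.

51.1%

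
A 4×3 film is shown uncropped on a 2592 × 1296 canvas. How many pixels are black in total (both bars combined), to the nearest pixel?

4×3 is narrower than Univisium 2:1, so it spans the full height.
The film is 1296 × 4/3 ≈ 1728.0000 px wide.
2592 − 1728.0000 = 864.0000 px of bars.
Across the 1296-px span: 864.0000 × 1296 ≈ 1119744 px.

1119744 pixels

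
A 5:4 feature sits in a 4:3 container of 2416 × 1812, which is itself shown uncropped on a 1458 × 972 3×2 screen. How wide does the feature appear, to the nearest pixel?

First fit — 5:4 into 2416×1812 spans the height: 2265.00 × 1812.00.
The 4:3 canvas is height-limited in 1458×972, giving 1296.00 × 972.00; scale factor 0.5364.
So the feature's width is 2265.00 × 0.5364 ≈ 1215.00.

1215 px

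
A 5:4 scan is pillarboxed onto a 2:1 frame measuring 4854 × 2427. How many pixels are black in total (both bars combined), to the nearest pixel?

Since 1.250 < 2.000, the scan is height-limited.
Content width = 2427 × 5/4 ≈ 3033.7500 px.
4854 − 3033.7500 = 1820.2500 px of bars.
Bar area = 1820.2500 × 2427 ≈ 4417747 px.

4417747 pixels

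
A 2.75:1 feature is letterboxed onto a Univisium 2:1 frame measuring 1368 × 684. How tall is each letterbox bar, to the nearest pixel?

93 px

Since 2.750 > 2.000, the feature is width-limited.
That makes the image 497.45 px tall (1368 / 2.750).
684 − 497.45 = 186.55 px of bars (93.27 each).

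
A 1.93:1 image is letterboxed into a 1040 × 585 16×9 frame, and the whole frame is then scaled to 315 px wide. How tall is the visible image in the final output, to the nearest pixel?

163 px

At 1040×585 the image is width-limited, so height = 1040 / 1.930 ≈ 538.86 px.
The frame scales by 315/1040 = 0.3029; 538.86 × 0.3029 ≈ 163.21 px.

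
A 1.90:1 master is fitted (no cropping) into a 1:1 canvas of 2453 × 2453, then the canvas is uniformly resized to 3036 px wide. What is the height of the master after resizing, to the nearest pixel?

At 2453×2453 the master is width-limited, so height = 2453 / 1.900 ≈ 1291.05 px.
Scaling 2453 → 3036 is ×1.2377, so the height becomes 1291.05 × 1.2377 ≈ 1597.89 px.

1598 px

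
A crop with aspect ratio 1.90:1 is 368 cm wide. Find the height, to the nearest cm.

At 1.90:1, 368 / 1.900 ≈ 193.68.

194 cm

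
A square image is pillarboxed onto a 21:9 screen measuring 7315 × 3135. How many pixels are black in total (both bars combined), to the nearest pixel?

Since 1.000 < 2.333, the image is height-limited.
That makes the image 3135.0000 px wide (3135 × 1/1).
Black = 7315 − 3135.0000 = 4180.0000 px.
Across the 3135-px span: 4180.0000 × 3135 ≈ 13104300 px.

13104300 pixels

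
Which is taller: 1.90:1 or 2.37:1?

1.9 and 2.37; 2.37 > 1.9. The smaller width-to-height ratio is the taller frame.

1.90:1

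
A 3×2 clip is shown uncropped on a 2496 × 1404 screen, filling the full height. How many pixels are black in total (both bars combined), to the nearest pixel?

That makes the image 2106.0000 px wide (1404 × 3/2).
Leftover width: 2496 − 2106.0000 = 390.0000 px.
That's 390.0000 × 1404 ≈ 547560 black pixels.

547560 pixels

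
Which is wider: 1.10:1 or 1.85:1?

1.85:1

1.1 and 1.85; 1.85 > 1.1.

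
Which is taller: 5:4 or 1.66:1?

5:4 = 1.25 and 1.66; 1.66 > 1.25. The smaller width-to-height ratio is the taller frame.

5:4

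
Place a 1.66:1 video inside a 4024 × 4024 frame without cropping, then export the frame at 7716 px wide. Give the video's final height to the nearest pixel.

4648 px

At 4024×4024 the video is width-limited, so height = 4024 / 1.660 ≈ 2424.10 px.
Scaling 4024 → 7716 is ×1.9175, so the height becomes 2424.10 × 1.9175 ≈ 4648.19 px.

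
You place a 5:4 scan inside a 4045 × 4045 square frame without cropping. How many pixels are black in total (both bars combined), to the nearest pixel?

5:4 is wider than square, so it spans the full width.
Content height = 4045 × 4/5 ≈ 3236.0000 px.
4045 − 3236.0000 = 809.0000 px of bars.
That's 809.0000 × 4045 ≈ 3272405 black pixels.

3272405 pixels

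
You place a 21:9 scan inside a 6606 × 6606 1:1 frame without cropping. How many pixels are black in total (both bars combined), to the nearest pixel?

24936706 pixels

21:9 is wider than 1:1, so it spans the full width.
Content height = 6606 × 9/21 ≈ 2831.1429 px.
Black = 6606 − 2831.1429 = 3774.8571 px.
Bar area = 3774.8571 × 6606 ≈ 24936706 px.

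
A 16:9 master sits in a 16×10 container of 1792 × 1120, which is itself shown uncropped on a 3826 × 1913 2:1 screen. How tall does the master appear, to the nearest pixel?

1722 px

16:9 in 1792×1120: fills the width, so the master is 1792.00 × 1008.00.
The 16×10 canvas is height-limited in 3826×1913, giving 3060.80 × 1913.00; scale factor 1.7080.
The master scales with it: height 1008.00 × 1.7080 ≈ 1721.70.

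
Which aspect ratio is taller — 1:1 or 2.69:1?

1 and 2.69; 2.69 > 1. The smaller width-to-height ratio is the taller frame.

1:1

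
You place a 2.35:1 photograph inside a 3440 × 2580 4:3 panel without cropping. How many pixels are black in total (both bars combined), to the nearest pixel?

2.35:1 is wider than 4:3, so it spans the full width.
Content height = 3440 / 2.350 ≈ 1463.8298 px.
2580 − 1463.8298 = 1116.1702 px of bars.
Across the 3440-px span: 1116.1702 × 3440 ≈ 3839626 px.

3839626 pixels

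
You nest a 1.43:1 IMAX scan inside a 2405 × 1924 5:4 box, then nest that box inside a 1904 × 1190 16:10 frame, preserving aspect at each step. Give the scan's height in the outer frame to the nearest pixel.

1040 px

Inside the 2405×1924 canvas the scan is width-limited at 2405.00 × 1681.82.
5:4 in 1904×1190: fills the height, so the intermediate becomes 1487.50 × 1190.00 — a scale of ×0.6185.
The scan scales with it: height 1681.82 × 0.6185 ≈ 1040.21.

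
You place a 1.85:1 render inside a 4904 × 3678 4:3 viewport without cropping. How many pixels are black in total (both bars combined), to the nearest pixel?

5037336 pixels

Since 1.850 > 1.333, the render is width-limited.
Content height = 4904 / 1.850 ≈ 2650.8108 px.
3678 − 2650.8108 = 1027.1892 px of bars.
That's 1027.1892 × 4904 ≈ 5037336 black pixels.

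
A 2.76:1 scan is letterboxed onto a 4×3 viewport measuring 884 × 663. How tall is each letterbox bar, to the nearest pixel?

171 px

2.76:1 (2.760) > 4×3 (1.333), so the scan fills the width.
Content height = 884 / 2.760 ≈ 320.29 px.
Leftover height: 663 − 320.29 = 342.71 px → 171.36 each side.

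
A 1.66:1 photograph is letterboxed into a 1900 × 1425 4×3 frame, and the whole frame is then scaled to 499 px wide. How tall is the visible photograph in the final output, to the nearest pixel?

In the 1900×1425 frame the photograph fills the width: height = 1900 / 1.660 ≈ 1144.58 px.
The frame scales by 499/1900 = 0.2626; 1144.58 × 0.2626 ≈ 300.60 px.

301 px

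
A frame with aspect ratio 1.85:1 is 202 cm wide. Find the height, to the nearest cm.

At 1.85:1, 202 / 1.850 ≈ 109.19.

109 cm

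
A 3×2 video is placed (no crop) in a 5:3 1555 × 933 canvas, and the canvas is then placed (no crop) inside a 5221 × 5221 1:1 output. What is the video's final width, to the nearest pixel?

4699 px

Inside the 1555×933 canvas the video is height-limited at 1399.50 × 933.00.
The 5:3 canvas is width-limited in 5221×5221, giving 5221.00 × 3132.60; scale factor 3.3576.
The video scales with it: width 1399.50 × 3.3576 ≈ 4698.90.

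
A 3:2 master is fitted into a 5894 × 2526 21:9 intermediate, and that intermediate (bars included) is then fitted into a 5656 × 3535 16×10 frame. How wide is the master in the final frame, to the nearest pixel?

3:2 in 5894×2526: fills the height, so the master is 3789.00 × 2526.00.
The 21:9 canvas is width-limited in 5656×3535, giving 5656.00 × 2424.00; scale factor 0.9596.
Applying the same ×0.9596: 3789.00 → 3636.00.

3636 px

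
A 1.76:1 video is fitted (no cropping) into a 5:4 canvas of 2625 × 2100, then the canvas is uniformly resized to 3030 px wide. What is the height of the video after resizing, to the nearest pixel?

Fitted into 2625×2100, the video spans the width; its height is 2625 / 1.760 ≈ 1491.48 px.
The frame scales by 3030/2625 = 1.1543; 1491.48 × 1.1543 ≈ 1721.59 px.

1722 px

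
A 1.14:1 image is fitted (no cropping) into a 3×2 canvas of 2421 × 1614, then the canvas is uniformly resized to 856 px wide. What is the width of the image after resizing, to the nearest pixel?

651 px

At 2421×1614 the image is height-limited, so width = 1614 × 1.140 ≈ 1839.96 px.
Resizing to 856 px wide multiplies everything by 0.3536: 1839.96 → 650.56 px.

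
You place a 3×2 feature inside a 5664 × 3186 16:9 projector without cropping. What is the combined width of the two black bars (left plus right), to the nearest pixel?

885 px

Since 1.500 < 1.778, the feature is height-limited.
The feature is 3186 × 3/2 ≈ 4779.00 px wide.
Black = 5664 − 4779.00 = 885.00 px.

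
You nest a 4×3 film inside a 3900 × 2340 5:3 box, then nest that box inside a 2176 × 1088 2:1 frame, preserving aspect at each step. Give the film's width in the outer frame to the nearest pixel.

4×3 in 3900×2340: fills the height, so the film is 3120.00 × 2340.00.
The 5:3 canvas is height-limited in 2176×1088, giving 1813.33 × 1088.00; scale factor 0.4650.
So the film's width is 3120.00 × 0.4650 ≈ 1450.67.

1451 px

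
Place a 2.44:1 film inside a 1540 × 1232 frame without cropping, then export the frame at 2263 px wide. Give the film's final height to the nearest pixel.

At 1540×1232 the film is width-limited, so height = 1540 / 2.440 ≈ 631.15 px.
Resizing to 2263 px wide multiplies everything by 1.4695: 631.15 → 927.46 px.

927 px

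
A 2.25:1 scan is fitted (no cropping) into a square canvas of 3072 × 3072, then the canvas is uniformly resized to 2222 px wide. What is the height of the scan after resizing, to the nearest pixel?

988 px

Fitted into 3072×3072, the scan spans the width; its height is 3072 / 2.250 ≈ 1365.33 px.
Resizing to 2222 px wide multiplies everything by 0.7233: 1365.33 → 987.56 px.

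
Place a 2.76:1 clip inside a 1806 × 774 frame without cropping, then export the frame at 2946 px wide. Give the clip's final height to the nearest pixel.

1067 px

Fitted into 1806×774, the clip spans the width; its height is 1806 / 2.760 ≈ 654.35 px.
Scaling 1806 → 2946 is ×1.6312, so the height becomes 654.35 × 1.6312 ≈ 1067.39 px.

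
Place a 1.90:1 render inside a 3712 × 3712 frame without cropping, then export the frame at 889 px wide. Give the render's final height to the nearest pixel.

468 px

In the 3712×3712 frame the render fills the width: height = 3712 / 1.900 ≈ 1953.68 px.
Resizing to 889 px wide multiplies everything by 0.2395: 1953.68 → 467.89 px.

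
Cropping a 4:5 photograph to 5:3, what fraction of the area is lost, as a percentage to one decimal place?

Going from 4:5 to 5:3 means cutting height while keeping width.
(0.800)/(1.667) ≈ 0.480 of the area survives, leaving 52.00% discarded.

52.0%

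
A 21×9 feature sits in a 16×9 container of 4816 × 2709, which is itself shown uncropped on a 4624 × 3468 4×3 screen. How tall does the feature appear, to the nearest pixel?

First fit — 21×9 into 4816×2709 spans the width: 4816.00 × 2064.00.
16×9 in 4624×3468: fills the width, so the intermediate becomes 4624.00 × 2601.00 — a scale of ×0.9601.
So the feature's height is 2064.00 × 0.9601 ≈ 1981.71.

1982 px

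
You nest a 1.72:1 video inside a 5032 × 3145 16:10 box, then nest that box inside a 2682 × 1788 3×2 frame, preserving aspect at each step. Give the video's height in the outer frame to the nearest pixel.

1559 px

1.72:1 in 5032×3145: fills the width, so the video is 5032.00 × 2925.58.
16:10 in 2682×1788: fills the width, so the intermediate becomes 2682.00 × 1676.25 — a scale of ×0.5330.
So the video's height is 2925.58 × 0.5330 ≈ 1559.30.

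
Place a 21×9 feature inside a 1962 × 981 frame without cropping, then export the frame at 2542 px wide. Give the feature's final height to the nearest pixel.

At 1962×981 the feature is width-limited, so height = 1962 × 9/21 ≈ 840.86 px.
Scaling 1962 → 2542 is ×1.2956, so the height becomes 840.86 × 1.2956 ≈ 1089.43 px.

1089 px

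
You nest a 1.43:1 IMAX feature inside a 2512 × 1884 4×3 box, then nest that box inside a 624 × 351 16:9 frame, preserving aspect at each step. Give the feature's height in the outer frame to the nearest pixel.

327 px

1.43:1 IMAX in 2512×1884: fills the width, so the feature is 2512.00 × 1756.64.
4×3 in 624×351: fills the height, so the intermediate becomes 468.00 × 351.00 — a scale of ×0.1863.
The feature scales with it: height 1756.64 × 0.1863 ≈ 327.27.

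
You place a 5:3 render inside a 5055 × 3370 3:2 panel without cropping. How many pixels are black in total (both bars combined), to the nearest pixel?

1703535 pixels

Since 1.667 > 1.500, the render is width-limited.
The render is 5055 × 3/5 ≈ 3033.0000 px tall.
Black = 3370 − 3033.0000 = 337.0000 px.
Bar area = 337.0000 × 5055 ≈ 1703535 px.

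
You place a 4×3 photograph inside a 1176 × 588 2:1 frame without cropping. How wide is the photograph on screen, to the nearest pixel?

784 px

4×3 (1.333) < 2:1 (2.000), so the photograph fills the height.
That makes the image 784.00 px wide (588 × 4/3).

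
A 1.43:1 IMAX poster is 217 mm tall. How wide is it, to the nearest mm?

310 mm

Width = 217 × 1.430 = 310.31.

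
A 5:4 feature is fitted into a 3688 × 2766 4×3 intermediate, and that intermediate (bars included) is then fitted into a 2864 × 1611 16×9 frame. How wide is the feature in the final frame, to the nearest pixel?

2014 px

5:4 in 3688×2766: fills the height, so the feature is 3457.50 × 2766.00.
4×3 in 2864×1611: fills the height, so the intermediate becomes 2148.00 × 1611.00 — a scale of ×0.5824.
So the feature's width is 3457.50 × 0.5824 ≈ 2013.75.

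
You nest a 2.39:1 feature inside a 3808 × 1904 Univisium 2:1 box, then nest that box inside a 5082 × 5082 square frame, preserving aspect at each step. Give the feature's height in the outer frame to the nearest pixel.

2.39:1 in 3808×1904: fills the width, so the feature is 3808.00 × 1593.31.
Univisium 2:1 in 5082×5082: fills the width, so the intermediate becomes 5082.00 × 2541.00 — a scale of ×1.3346.
So the feature's height is 1593.31 × 1.3346 ≈ 2126.36.

2126 px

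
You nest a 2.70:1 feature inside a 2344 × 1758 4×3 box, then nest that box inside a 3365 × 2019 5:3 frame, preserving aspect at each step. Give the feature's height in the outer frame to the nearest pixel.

997 px

First fit — 2.70:1 into 2344×1758 spans the width: 2344.00 × 868.15.
The 4×3 canvas is height-limited in 3365×2019, giving 2692.00 × 2019.00; scale factor 1.1485.
Applying the same ×1.1485: 868.15 → 997.04.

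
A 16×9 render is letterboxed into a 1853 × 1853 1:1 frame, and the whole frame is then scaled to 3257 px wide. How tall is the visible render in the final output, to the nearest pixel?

Fitted into 1853×1853, the render spans the width; its height is 1853 × 9/16 ≈ 1042.31 px.
The frame scales by 3257/1853 = 1.7577; 1042.31 × 1.7577 ≈ 1832.06 px.

1832 px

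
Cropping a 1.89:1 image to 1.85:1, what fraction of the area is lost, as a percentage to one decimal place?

2.1%

1.85:1 is narrower than 1.89:1, so the crop keeps the full height and trims the width.
(1.850)/(1.890) ≈ 0.979 of the area survives, leaving 2.12% discarded.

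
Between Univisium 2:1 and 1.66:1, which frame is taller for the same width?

Univisium 2:1 = 2 and 1.66; 2 > 1.66. The smaller width-to-height ratio is the taller frame.

1.66:1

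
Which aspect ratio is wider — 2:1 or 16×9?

2:1

2 and 16×9 = 1.778; 2 > 1.778.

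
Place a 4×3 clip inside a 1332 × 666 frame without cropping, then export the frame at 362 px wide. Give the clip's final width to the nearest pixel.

241 px

At 1332×666 the clip is height-limited, so width = 666 × 4/3 ≈ 888.00 px.
Scaling 1332 → 362 is ×0.2718, so the width becomes 888.00 × 0.2718 ≈ 241.33 px.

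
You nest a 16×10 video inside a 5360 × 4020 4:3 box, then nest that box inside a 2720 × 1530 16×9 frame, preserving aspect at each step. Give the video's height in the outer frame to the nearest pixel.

Inside the 5360×4020 canvas the video is width-limited at 5360.00 × 3350.00.
The 4:3 canvas is height-limited in 2720×1530, giving 2040.00 × 1530.00; scale factor 0.3806.
The video scales with it: height 3350.00 × 0.3806 ≈ 1275.00.

1275 px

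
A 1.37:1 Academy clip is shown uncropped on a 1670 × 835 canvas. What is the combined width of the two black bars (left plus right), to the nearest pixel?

Since 1.370 < 2.000, the clip is height-limited.
Content width = 835 × 1.370 ≈ 1143.95 px.
Leftover width: 1670 − 1143.95 = 526.05 px.

526 px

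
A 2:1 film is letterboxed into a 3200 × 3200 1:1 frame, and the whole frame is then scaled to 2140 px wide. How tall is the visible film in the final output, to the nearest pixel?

Fitted into 3200×3200, the film spans the width; its height is 3200 × 1/2 ≈ 1600.00 px.
Scaling 3200 → 2140 is ×0.6687, so the height becomes 1600.00 × 0.6687 ≈ 1070.00 px.

1070 px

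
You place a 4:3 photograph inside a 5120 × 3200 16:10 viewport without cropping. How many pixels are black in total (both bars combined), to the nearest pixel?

4:3 (1.333) < 16:10 (1.600), so the photograph fills the height.
Content width = 3200 × 4/3 ≈ 4266.6667 px.
Leftover width: 5120 − 4266.6667 = 853.3333 px.
That's 853.3333 × 3200 ≈ 2730667 black pixels.

2730667 pixels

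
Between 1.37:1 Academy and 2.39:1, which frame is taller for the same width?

1.37:1 Academy

1.37 and 2.39; 2.39 > 1.37. The smaller width-to-height ratio is the taller frame.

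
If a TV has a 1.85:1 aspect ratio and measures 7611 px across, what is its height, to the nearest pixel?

4114 px

7611 / 1.850 = 4114.05.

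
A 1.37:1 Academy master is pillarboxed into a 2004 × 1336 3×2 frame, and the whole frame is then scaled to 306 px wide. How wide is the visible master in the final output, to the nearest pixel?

In the 2004×1336 frame the master fills the height: width = 1336 × 1.370 ≈ 1830.32 px.
Scaling 2004 → 306 is ×0.1527, so the width becomes 1830.32 × 0.1527 ≈ 279.48 px.

279 px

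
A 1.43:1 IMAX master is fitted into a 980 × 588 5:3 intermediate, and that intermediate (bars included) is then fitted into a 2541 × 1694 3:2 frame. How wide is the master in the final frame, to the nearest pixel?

2180 px

Inside the 980×588 canvas the master is height-limited at 840.84 × 588.00.
5:3 in 2541×1694: fills the width, so the intermediate becomes 2541.00 × 1524.60 — a scale of ×2.5929.
The master scales with it: width 840.84 × 2.5929 ≈ 2180.18.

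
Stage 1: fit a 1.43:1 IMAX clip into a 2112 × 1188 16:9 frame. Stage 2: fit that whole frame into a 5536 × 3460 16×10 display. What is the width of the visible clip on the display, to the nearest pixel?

Inside the 2112×1188 canvas the clip is height-limited at 1698.84 × 1188.00.
The 16:9 canvas is width-limited in 5536×3460, giving 5536.00 × 3114.00; scale factor 2.6212.
Applying the same ×2.6212: 1698.84 → 4453.02.

4453 px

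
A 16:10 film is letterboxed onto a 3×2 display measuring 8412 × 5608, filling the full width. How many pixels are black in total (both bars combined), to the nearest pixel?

2948406 pixels

Content height = 8412 × 10/16 ≈ 5257.5000 px.
Black = 5608 − 5257.5000 = 350.5000 px.
Bar area = 350.5000 × 8412 ≈ 2948406 px.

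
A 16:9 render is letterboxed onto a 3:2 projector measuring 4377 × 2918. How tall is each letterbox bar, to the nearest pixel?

Since 1.778 > 1.500, the render is width-limited.
That makes the image 2462.06 px tall (4377 × 9/16).
Black = 2918 − 2462.06 = 455.94 px, or 227.97 per bar.

228 px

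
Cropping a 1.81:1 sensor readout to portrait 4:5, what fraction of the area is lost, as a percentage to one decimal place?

55.8%

The height stays; only width is cut (since portrait 4:5 is narrower than 1.81:1).
(0.800)/(1.810) ≈ 0.442 of the area survives, leaving 55.80% discarded.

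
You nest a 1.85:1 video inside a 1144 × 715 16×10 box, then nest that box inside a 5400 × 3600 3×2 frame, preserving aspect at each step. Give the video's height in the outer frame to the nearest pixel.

2919 px

First fit — 1.85:1 into 1144×715 spans the width: 1144.00 × 618.38.
The 16×10 canvas is width-limited in 5400×3600, giving 5400.00 × 3375.00; scale factor 4.7203.
Applying the same ×4.7203: 618.38 → 2918.92.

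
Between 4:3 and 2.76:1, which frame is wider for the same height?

2.76:1

4:3 = 1.333 and 2.76; 2.76 > 1.333.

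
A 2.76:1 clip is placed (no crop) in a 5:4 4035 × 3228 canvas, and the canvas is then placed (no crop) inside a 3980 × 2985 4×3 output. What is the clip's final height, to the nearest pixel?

1352 px

Inside the 4035×3228 canvas the clip is width-limited at 4035.00 × 1461.96.
Second fit — the 5:4 canvas into 3980×2985 spans the height: 3731.25 × 2985.00 (×0.9247 from 4035×3228).
So the clip's height is 1461.96 × 0.9247 ≈ 1351.90.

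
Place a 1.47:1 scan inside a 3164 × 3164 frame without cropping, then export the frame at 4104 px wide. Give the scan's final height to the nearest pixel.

2792 px

In the 3164×3164 frame the scan fills the width: height = 3164 / 1.470 ≈ 2152.38 px.
The frame scales by 4104/3164 = 1.2971; 2152.38 × 1.2971 ≈ 2791.84 px.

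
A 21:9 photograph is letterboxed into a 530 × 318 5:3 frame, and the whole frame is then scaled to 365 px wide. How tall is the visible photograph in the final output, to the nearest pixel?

In the 530×318 frame the photograph fills the width: height = 530 × 9/21 ≈ 227.14 px.
The frame scales by 365/530 = 0.6887; 227.14 × 0.6887 ≈ 156.43 px.

156 px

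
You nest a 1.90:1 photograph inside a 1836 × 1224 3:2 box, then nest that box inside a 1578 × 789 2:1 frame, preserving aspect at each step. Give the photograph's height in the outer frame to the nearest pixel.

Inside the 1836×1224 canvas the photograph is width-limited at 1836.00 × 966.32.
3:2 in 1578×789: fills the height, so the intermediate becomes 1183.50 × 789.00 — a scale of ×0.6446.
So the photograph's height is 966.32 × 0.6446 ≈ 622.89.

623 px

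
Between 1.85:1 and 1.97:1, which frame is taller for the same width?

1.85 and 1.97; 1.97 > 1.85. The smaller width-to-height ratio is the taller frame.

1.85:1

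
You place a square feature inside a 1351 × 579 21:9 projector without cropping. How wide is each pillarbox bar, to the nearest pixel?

386 px

square (1.000) < 21:9 (2.333), so the feature fills the height.
The feature is 579 × 1/1 ≈ 579.00 px wide.
1351 − 579.00 = 772.00 px of bars (386.00 each).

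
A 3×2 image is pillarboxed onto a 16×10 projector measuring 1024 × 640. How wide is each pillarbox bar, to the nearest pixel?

3×2 is narrower than 16×10, so it spans the full height.
Content width = 640 × 3/2 ≈ 960.00 px.
Black = 1024 − 960.00 = 64.00 px, or 32.00 per bar.

32 px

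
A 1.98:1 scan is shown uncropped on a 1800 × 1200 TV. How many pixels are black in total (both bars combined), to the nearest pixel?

523636 pixels

Since 1.980 > 1.500, the scan is width-limited.
Content height = 1800 / 1.980 ≈ 909.0909 px.
Leftover height: 1200 − 909.0909 = 290.9091 px.
Bar area = 290.9091 × 1800 ≈ 523636 px.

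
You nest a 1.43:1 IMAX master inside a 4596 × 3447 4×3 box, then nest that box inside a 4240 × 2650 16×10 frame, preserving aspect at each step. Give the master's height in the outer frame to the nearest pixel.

First fit — 1.43:1 IMAX into 4596×3447 spans the width: 4596.00 × 3213.99.
4×3 in 4240×2650: fills the height, so the intermediate becomes 3533.33 × 2650.00 — a scale of ×0.7688.
Applying the same ×0.7688: 3213.99 → 2470.86.

2471 px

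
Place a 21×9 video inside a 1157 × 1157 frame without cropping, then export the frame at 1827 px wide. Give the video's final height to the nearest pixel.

Fitted into 1157×1157, the video spans the width; its height is 1157 × 9/21 ≈ 495.86 px.
Scaling 1157 → 1827 is ×1.5791, so the height becomes 495.86 × 1.5791 ≈ 783.00 px.

783 px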